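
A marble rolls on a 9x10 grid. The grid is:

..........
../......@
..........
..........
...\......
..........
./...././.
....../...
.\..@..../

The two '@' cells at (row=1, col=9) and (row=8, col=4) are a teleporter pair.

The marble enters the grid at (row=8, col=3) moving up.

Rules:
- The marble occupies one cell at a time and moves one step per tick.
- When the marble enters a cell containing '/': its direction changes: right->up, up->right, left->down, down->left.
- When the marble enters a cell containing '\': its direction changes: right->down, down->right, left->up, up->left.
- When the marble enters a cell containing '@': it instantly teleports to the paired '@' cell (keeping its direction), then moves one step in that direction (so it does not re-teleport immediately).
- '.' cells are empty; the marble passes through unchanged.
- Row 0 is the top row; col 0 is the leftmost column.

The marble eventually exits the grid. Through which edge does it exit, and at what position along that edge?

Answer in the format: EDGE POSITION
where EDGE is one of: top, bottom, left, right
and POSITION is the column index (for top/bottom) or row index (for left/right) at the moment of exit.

Answer: left 4

Derivation:
Step 1: enter (8,3), '.' pass, move up to (7,3)
Step 2: enter (7,3), '.' pass, move up to (6,3)
Step 3: enter (6,3), '.' pass, move up to (5,3)
Step 4: enter (5,3), '.' pass, move up to (4,3)
Step 5: enter (4,3), '\' deflects up->left, move left to (4,2)
Step 6: enter (4,2), '.' pass, move left to (4,1)
Step 7: enter (4,1), '.' pass, move left to (4,0)
Step 8: enter (4,0), '.' pass, move left to (4,-1)
Step 9: at (4,-1) — EXIT via left edge, pos 4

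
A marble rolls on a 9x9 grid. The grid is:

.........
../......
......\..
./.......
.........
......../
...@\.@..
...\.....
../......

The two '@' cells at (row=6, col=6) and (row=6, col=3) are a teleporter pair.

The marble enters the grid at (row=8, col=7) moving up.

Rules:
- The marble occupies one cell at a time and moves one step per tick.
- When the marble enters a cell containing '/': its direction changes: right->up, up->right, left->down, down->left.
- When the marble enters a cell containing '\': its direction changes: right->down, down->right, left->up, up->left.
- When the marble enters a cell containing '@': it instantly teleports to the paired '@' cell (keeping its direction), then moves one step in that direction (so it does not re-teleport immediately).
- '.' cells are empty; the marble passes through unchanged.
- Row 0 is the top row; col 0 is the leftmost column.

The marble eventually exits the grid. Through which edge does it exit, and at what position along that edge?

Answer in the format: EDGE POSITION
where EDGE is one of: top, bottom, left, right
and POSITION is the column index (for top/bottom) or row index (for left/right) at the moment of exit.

Answer: top 7

Derivation:
Step 1: enter (8,7), '.' pass, move up to (7,7)
Step 2: enter (7,7), '.' pass, move up to (6,7)
Step 3: enter (6,7), '.' pass, move up to (5,7)
Step 4: enter (5,7), '.' pass, move up to (4,7)
Step 5: enter (4,7), '.' pass, move up to (3,7)
Step 6: enter (3,7), '.' pass, move up to (2,7)
Step 7: enter (2,7), '.' pass, move up to (1,7)
Step 8: enter (1,7), '.' pass, move up to (0,7)
Step 9: enter (0,7), '.' pass, move up to (-1,7)
Step 10: at (-1,7) — EXIT via top edge, pos 7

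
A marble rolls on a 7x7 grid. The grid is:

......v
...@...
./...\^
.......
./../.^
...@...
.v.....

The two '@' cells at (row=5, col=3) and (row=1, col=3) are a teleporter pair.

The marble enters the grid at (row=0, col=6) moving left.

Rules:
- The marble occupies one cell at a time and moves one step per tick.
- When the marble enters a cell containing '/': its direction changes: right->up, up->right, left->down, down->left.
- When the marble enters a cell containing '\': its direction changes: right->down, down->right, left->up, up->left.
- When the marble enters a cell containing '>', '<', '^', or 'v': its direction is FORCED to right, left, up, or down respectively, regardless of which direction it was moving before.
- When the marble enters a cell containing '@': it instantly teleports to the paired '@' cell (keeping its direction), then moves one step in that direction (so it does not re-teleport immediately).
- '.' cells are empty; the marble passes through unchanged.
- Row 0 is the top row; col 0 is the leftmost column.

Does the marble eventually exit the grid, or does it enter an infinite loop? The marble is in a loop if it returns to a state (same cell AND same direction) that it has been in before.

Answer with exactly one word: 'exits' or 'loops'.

Answer: loops

Derivation:
Step 1: enter (0,6), 'v' forces left->down, move down to (1,6)
Step 2: enter (1,6), '.' pass, move down to (2,6)
Step 3: enter (2,6), '^' forces down->up, move up to (1,6)
Step 4: enter (1,6), '.' pass, move up to (0,6)
Step 5: enter (0,6), 'v' forces up->down, move down to (1,6)
Step 6: at (1,6) dir=down — LOOP DETECTED (seen before)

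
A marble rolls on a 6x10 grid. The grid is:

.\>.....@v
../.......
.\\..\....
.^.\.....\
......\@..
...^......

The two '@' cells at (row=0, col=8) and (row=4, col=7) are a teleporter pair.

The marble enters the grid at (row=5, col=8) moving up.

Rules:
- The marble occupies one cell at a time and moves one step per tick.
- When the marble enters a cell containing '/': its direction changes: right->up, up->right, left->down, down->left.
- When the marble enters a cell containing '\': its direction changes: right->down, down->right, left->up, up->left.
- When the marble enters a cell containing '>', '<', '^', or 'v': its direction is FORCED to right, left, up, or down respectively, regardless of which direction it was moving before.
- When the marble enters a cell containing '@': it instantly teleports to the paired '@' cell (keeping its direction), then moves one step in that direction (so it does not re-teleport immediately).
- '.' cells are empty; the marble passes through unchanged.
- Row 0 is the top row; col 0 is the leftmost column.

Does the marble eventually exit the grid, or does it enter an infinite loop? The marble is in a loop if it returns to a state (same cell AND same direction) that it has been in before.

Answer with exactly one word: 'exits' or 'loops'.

Answer: exits

Derivation:
Step 1: enter (5,8), '.' pass, move up to (4,8)
Step 2: enter (4,8), '.' pass, move up to (3,8)
Step 3: enter (3,8), '.' pass, move up to (2,8)
Step 4: enter (2,8), '.' pass, move up to (1,8)
Step 5: enter (1,8), '.' pass, move up to (0,8)
Step 6: enter (0,8), '@' teleport (0,8)->(4,7), also enter (4,7), move up to (3,7)
Step 7: enter (3,7), '.' pass, move up to (2,7)
Step 8: enter (2,7), '.' pass, move up to (1,7)
Step 9: enter (1,7), '.' pass, move up to (0,7)
Step 10: enter (0,7), '.' pass, move up to (-1,7)
Step 11: at (-1,7) — EXIT via top edge, pos 7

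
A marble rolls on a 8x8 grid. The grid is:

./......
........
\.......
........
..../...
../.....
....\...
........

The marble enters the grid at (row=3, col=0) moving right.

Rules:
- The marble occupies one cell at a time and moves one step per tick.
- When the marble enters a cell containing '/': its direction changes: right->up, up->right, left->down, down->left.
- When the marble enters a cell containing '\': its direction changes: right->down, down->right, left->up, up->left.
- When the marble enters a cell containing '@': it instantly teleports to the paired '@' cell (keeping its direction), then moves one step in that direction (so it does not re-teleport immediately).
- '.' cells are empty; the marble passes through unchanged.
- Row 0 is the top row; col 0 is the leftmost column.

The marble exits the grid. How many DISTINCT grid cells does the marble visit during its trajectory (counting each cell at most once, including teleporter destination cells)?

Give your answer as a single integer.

Answer: 8

Derivation:
Step 1: enter (3,0), '.' pass, move right to (3,1)
Step 2: enter (3,1), '.' pass, move right to (3,2)
Step 3: enter (3,2), '.' pass, move right to (3,3)
Step 4: enter (3,3), '.' pass, move right to (3,4)
Step 5: enter (3,4), '.' pass, move right to (3,5)
Step 6: enter (3,5), '.' pass, move right to (3,6)
Step 7: enter (3,6), '.' pass, move right to (3,7)
Step 8: enter (3,7), '.' pass, move right to (3,8)
Step 9: at (3,8) — EXIT via right edge, pos 3
Distinct cells visited: 8 (path length 8)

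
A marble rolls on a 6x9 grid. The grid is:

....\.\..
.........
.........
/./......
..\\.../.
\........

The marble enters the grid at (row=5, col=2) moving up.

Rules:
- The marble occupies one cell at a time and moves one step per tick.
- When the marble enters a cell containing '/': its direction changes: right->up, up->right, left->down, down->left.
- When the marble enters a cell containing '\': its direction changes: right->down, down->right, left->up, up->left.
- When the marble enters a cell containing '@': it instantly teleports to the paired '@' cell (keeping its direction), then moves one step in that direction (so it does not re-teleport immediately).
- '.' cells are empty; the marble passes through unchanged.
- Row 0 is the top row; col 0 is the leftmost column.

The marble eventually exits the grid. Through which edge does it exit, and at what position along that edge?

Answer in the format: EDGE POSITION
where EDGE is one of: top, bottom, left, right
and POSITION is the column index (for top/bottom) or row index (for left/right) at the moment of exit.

Step 1: enter (5,2), '.' pass, move up to (4,2)
Step 2: enter (4,2), '\' deflects up->left, move left to (4,1)
Step 3: enter (4,1), '.' pass, move left to (4,0)
Step 4: enter (4,0), '.' pass, move left to (4,-1)
Step 5: at (4,-1) — EXIT via left edge, pos 4

Answer: left 4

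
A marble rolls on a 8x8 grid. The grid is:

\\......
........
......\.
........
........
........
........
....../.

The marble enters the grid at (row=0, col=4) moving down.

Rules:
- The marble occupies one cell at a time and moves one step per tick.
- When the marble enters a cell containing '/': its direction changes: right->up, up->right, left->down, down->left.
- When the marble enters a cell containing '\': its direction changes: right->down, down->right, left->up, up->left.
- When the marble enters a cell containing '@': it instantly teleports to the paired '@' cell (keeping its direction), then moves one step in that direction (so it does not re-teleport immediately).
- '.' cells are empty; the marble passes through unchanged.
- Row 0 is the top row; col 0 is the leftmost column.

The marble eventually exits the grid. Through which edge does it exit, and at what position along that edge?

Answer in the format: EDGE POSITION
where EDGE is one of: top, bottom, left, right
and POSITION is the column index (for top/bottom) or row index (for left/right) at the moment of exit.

Step 1: enter (0,4), '.' pass, move down to (1,4)
Step 2: enter (1,4), '.' pass, move down to (2,4)
Step 3: enter (2,4), '.' pass, move down to (3,4)
Step 4: enter (3,4), '.' pass, move down to (4,4)
Step 5: enter (4,4), '.' pass, move down to (5,4)
Step 6: enter (5,4), '.' pass, move down to (6,4)
Step 7: enter (6,4), '.' pass, move down to (7,4)
Step 8: enter (7,4), '.' pass, move down to (8,4)
Step 9: at (8,4) — EXIT via bottom edge, pos 4

Answer: bottom 4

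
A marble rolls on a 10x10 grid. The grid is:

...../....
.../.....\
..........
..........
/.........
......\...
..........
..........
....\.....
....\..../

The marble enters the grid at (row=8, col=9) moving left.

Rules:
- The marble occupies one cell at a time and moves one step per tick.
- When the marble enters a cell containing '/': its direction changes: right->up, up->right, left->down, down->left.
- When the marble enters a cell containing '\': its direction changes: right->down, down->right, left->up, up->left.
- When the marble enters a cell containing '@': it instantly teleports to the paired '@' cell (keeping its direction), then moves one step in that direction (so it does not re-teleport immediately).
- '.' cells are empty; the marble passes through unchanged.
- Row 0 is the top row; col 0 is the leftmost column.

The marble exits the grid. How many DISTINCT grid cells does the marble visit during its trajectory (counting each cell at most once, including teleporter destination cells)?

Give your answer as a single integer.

Step 1: enter (8,9), '.' pass, move left to (8,8)
Step 2: enter (8,8), '.' pass, move left to (8,7)
Step 3: enter (8,7), '.' pass, move left to (8,6)
Step 4: enter (8,6), '.' pass, move left to (8,5)
Step 5: enter (8,5), '.' pass, move left to (8,4)
Step 6: enter (8,4), '\' deflects left->up, move up to (7,4)
Step 7: enter (7,4), '.' pass, move up to (6,4)
Step 8: enter (6,4), '.' pass, move up to (5,4)
Step 9: enter (5,4), '.' pass, move up to (4,4)
Step 10: enter (4,4), '.' pass, move up to (3,4)
Step 11: enter (3,4), '.' pass, move up to (2,4)
Step 12: enter (2,4), '.' pass, move up to (1,4)
Step 13: enter (1,4), '.' pass, move up to (0,4)
Step 14: enter (0,4), '.' pass, move up to (-1,4)
Step 15: at (-1,4) — EXIT via top edge, pos 4
Distinct cells visited: 14 (path length 14)

Answer: 14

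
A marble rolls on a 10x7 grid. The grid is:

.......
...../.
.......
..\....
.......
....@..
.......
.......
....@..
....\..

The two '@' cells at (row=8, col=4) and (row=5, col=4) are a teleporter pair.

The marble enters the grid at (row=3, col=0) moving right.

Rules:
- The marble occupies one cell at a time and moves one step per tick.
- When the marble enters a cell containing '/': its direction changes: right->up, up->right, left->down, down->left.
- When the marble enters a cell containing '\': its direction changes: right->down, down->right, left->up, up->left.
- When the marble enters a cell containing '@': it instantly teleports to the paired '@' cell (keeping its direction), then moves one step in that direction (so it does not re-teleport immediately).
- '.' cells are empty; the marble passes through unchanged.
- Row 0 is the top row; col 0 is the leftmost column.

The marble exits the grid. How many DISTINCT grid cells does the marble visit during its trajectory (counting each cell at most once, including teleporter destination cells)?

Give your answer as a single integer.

Step 1: enter (3,0), '.' pass, move right to (3,1)
Step 2: enter (3,1), '.' pass, move right to (3,2)
Step 3: enter (3,2), '\' deflects right->down, move down to (4,2)
Step 4: enter (4,2), '.' pass, move down to (5,2)
Step 5: enter (5,2), '.' pass, move down to (6,2)
Step 6: enter (6,2), '.' pass, move down to (7,2)
Step 7: enter (7,2), '.' pass, move down to (8,2)
Step 8: enter (8,2), '.' pass, move down to (9,2)
Step 9: enter (9,2), '.' pass, move down to (10,2)
Step 10: at (10,2) — EXIT via bottom edge, pos 2
Distinct cells visited: 9 (path length 9)

Answer: 9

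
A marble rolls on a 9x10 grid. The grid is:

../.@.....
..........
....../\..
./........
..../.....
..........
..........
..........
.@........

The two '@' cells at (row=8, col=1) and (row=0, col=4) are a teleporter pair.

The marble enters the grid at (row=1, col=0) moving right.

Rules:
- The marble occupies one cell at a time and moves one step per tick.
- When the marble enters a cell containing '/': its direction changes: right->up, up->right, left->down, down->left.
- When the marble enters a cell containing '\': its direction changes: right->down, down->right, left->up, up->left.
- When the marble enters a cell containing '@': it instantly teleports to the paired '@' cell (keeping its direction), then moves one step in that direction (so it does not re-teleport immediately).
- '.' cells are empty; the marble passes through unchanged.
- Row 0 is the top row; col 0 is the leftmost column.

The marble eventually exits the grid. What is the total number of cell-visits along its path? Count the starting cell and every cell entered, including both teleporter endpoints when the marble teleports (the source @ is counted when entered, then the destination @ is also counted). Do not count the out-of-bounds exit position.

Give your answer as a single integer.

Answer: 10

Derivation:
Step 1: enter (1,0), '.' pass, move right to (1,1)
Step 2: enter (1,1), '.' pass, move right to (1,2)
Step 3: enter (1,2), '.' pass, move right to (1,3)
Step 4: enter (1,3), '.' pass, move right to (1,4)
Step 5: enter (1,4), '.' pass, move right to (1,5)
Step 6: enter (1,5), '.' pass, move right to (1,6)
Step 7: enter (1,6), '.' pass, move right to (1,7)
Step 8: enter (1,7), '.' pass, move right to (1,8)
Step 9: enter (1,8), '.' pass, move right to (1,9)
Step 10: enter (1,9), '.' pass, move right to (1,10)
Step 11: at (1,10) — EXIT via right edge, pos 1
Path length (cell visits): 10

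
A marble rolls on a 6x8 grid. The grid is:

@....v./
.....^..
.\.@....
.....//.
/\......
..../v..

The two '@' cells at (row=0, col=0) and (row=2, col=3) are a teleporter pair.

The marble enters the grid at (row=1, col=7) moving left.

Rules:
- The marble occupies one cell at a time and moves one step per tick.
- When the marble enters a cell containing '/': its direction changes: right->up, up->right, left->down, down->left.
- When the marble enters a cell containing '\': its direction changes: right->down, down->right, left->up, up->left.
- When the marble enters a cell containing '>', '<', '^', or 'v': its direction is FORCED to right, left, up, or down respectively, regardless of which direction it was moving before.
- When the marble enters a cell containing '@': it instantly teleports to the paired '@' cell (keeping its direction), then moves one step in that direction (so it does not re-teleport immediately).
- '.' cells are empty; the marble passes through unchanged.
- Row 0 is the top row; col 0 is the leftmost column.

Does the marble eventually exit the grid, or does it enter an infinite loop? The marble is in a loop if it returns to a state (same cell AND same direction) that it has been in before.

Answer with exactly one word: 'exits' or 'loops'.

Answer: loops

Derivation:
Step 1: enter (1,7), '.' pass, move left to (1,6)
Step 2: enter (1,6), '.' pass, move left to (1,5)
Step 3: enter (1,5), '^' forces left->up, move up to (0,5)
Step 4: enter (0,5), 'v' forces up->down, move down to (1,5)
Step 5: enter (1,5), '^' forces down->up, move up to (0,5)
Step 6: at (0,5) dir=up — LOOP DETECTED (seen before)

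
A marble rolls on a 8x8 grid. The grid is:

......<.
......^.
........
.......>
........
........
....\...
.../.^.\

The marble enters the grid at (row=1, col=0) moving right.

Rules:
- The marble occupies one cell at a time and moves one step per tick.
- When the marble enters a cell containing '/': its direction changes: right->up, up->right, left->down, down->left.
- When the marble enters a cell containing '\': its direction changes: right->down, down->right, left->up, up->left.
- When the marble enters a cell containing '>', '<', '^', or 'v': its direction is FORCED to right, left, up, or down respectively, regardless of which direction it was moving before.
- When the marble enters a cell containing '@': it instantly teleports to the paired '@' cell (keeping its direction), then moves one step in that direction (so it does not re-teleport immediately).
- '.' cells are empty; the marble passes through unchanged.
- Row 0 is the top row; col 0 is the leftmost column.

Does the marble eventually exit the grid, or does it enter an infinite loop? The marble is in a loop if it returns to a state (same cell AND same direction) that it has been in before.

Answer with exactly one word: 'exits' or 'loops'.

Answer: exits

Derivation:
Step 1: enter (1,0), '.' pass, move right to (1,1)
Step 2: enter (1,1), '.' pass, move right to (1,2)
Step 3: enter (1,2), '.' pass, move right to (1,3)
Step 4: enter (1,3), '.' pass, move right to (1,4)
Step 5: enter (1,4), '.' pass, move right to (1,5)
Step 6: enter (1,5), '.' pass, move right to (1,6)
Step 7: enter (1,6), '^' forces right->up, move up to (0,6)
Step 8: enter (0,6), '<' forces up->left, move left to (0,5)
Step 9: enter (0,5), '.' pass, move left to (0,4)
Step 10: enter (0,4), '.' pass, move left to (0,3)
Step 11: enter (0,3), '.' pass, move left to (0,2)
Step 12: enter (0,2), '.' pass, move left to (0,1)
Step 13: enter (0,1), '.' pass, move left to (0,0)
Step 14: enter (0,0), '.' pass, move left to (0,-1)
Step 15: at (0,-1) — EXIT via left edge, pos 0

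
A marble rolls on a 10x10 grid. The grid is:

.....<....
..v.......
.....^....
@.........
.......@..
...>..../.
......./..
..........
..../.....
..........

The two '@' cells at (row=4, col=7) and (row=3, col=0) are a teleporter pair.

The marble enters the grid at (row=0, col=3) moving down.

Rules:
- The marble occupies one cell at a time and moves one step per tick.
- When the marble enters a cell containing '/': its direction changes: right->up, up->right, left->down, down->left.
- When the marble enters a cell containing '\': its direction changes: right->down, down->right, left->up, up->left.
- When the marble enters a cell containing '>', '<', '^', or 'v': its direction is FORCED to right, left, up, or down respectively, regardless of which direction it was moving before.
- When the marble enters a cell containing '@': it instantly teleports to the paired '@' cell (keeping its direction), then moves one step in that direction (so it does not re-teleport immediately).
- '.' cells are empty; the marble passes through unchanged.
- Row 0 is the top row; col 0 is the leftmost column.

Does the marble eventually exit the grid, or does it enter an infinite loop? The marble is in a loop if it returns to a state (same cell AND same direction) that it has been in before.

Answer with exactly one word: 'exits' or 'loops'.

Answer: exits

Derivation:
Step 1: enter (0,3), '.' pass, move down to (1,3)
Step 2: enter (1,3), '.' pass, move down to (2,3)
Step 3: enter (2,3), '.' pass, move down to (3,3)
Step 4: enter (3,3), '.' pass, move down to (4,3)
Step 5: enter (4,3), '.' pass, move down to (5,3)
Step 6: enter (5,3), '>' forces down->right, move right to (5,4)
Step 7: enter (5,4), '.' pass, move right to (5,5)
Step 8: enter (5,5), '.' pass, move right to (5,6)
Step 9: enter (5,6), '.' pass, move right to (5,7)
Step 10: enter (5,7), '.' pass, move right to (5,8)
Step 11: enter (5,8), '/' deflects right->up, move up to (4,8)
Step 12: enter (4,8), '.' pass, move up to (3,8)
Step 13: enter (3,8), '.' pass, move up to (2,8)
Step 14: enter (2,8), '.' pass, move up to (1,8)
Step 15: enter (1,8), '.' pass, move up to (0,8)
Step 16: enter (0,8), '.' pass, move up to (-1,8)
Step 17: at (-1,8) — EXIT via top edge, pos 8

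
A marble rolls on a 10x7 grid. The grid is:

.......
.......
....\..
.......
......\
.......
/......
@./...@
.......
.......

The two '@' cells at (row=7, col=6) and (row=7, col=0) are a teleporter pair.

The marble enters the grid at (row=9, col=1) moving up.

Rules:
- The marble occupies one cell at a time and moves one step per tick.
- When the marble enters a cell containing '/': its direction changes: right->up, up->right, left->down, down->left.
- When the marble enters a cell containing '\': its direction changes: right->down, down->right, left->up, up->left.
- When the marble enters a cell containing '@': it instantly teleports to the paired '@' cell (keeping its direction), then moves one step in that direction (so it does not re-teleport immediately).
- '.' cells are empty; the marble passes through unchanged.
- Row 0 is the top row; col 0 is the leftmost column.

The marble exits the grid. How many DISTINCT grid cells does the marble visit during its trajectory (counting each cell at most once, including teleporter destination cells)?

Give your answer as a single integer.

Step 1: enter (9,1), '.' pass, move up to (8,1)
Step 2: enter (8,1), '.' pass, move up to (7,1)
Step 3: enter (7,1), '.' pass, move up to (6,1)
Step 4: enter (6,1), '.' pass, move up to (5,1)
Step 5: enter (5,1), '.' pass, move up to (4,1)
Step 6: enter (4,1), '.' pass, move up to (3,1)
Step 7: enter (3,1), '.' pass, move up to (2,1)
Step 8: enter (2,1), '.' pass, move up to (1,1)
Step 9: enter (1,1), '.' pass, move up to (0,1)
Step 10: enter (0,1), '.' pass, move up to (-1,1)
Step 11: at (-1,1) — EXIT via top edge, pos 1
Distinct cells visited: 10 (path length 10)

Answer: 10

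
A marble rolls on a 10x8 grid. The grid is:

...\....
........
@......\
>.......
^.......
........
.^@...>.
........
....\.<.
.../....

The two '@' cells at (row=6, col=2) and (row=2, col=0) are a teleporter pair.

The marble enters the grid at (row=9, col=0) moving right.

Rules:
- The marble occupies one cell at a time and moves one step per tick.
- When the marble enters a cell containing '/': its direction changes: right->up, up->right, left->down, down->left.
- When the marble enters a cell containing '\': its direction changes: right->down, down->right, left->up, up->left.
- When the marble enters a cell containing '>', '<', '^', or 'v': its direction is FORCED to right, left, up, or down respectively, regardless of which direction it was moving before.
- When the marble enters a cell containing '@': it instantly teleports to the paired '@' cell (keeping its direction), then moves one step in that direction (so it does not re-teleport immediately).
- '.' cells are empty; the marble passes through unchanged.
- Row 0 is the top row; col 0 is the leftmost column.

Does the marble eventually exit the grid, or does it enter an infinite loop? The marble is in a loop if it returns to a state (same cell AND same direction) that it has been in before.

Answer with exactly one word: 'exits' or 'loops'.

Step 1: enter (9,0), '.' pass, move right to (9,1)
Step 2: enter (9,1), '.' pass, move right to (9,2)
Step 3: enter (9,2), '.' pass, move right to (9,3)
Step 4: enter (9,3), '/' deflects right->up, move up to (8,3)
Step 5: enter (8,3), '.' pass, move up to (7,3)
Step 6: enter (7,3), '.' pass, move up to (6,3)
Step 7: enter (6,3), '.' pass, move up to (5,3)
Step 8: enter (5,3), '.' pass, move up to (4,3)
Step 9: enter (4,3), '.' pass, move up to (3,3)
Step 10: enter (3,3), '.' pass, move up to (2,3)
Step 11: enter (2,3), '.' pass, move up to (1,3)
Step 12: enter (1,3), '.' pass, move up to (0,3)
Step 13: enter (0,3), '\' deflects up->left, move left to (0,2)
Step 14: enter (0,2), '.' pass, move left to (0,1)
Step 15: enter (0,1), '.' pass, move left to (0,0)
Step 16: enter (0,0), '.' pass, move left to (0,-1)
Step 17: at (0,-1) — EXIT via left edge, pos 0

Answer: exits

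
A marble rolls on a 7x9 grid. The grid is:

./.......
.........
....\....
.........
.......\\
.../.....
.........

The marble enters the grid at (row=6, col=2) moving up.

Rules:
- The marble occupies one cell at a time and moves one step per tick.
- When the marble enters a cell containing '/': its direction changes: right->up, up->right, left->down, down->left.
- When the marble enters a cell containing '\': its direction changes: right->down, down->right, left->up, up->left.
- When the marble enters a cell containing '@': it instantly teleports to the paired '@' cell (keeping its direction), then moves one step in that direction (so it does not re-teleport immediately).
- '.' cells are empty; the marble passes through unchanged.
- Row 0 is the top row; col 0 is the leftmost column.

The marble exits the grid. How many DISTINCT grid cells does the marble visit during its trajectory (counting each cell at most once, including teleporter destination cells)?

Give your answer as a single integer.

Step 1: enter (6,2), '.' pass, move up to (5,2)
Step 2: enter (5,2), '.' pass, move up to (4,2)
Step 3: enter (4,2), '.' pass, move up to (3,2)
Step 4: enter (3,2), '.' pass, move up to (2,2)
Step 5: enter (2,2), '.' pass, move up to (1,2)
Step 6: enter (1,2), '.' pass, move up to (0,2)
Step 7: enter (0,2), '.' pass, move up to (-1,2)
Step 8: at (-1,2) — EXIT via top edge, pos 2
Distinct cells visited: 7 (path length 7)

Answer: 7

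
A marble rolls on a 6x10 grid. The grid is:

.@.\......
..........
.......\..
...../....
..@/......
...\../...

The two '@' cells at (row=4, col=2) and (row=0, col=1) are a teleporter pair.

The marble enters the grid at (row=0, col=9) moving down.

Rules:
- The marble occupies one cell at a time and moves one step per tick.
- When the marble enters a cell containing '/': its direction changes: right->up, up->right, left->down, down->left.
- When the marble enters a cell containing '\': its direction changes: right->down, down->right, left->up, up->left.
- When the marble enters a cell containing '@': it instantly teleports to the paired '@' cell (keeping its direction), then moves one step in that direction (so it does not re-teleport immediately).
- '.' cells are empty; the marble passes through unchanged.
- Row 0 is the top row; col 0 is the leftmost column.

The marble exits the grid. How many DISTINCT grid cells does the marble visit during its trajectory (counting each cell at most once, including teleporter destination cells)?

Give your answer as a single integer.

Step 1: enter (0,9), '.' pass, move down to (1,9)
Step 2: enter (1,9), '.' pass, move down to (2,9)
Step 3: enter (2,9), '.' pass, move down to (3,9)
Step 4: enter (3,9), '.' pass, move down to (4,9)
Step 5: enter (4,9), '.' pass, move down to (5,9)
Step 6: enter (5,9), '.' pass, move down to (6,9)
Step 7: at (6,9) — EXIT via bottom edge, pos 9
Distinct cells visited: 6 (path length 6)

Answer: 6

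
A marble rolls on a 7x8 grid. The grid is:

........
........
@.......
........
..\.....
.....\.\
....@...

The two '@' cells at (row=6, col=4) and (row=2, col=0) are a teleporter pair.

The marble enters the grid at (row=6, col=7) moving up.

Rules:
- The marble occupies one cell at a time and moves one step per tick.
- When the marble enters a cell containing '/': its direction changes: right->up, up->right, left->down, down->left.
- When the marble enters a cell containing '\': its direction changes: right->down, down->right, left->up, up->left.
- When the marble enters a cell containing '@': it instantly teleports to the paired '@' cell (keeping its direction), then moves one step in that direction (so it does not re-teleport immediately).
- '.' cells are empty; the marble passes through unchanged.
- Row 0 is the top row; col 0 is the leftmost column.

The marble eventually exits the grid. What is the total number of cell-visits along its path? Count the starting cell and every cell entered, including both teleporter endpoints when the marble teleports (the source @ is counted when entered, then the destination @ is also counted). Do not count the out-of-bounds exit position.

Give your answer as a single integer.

Step 1: enter (6,7), '.' pass, move up to (5,7)
Step 2: enter (5,7), '\' deflects up->left, move left to (5,6)
Step 3: enter (5,6), '.' pass, move left to (5,5)
Step 4: enter (5,5), '\' deflects left->up, move up to (4,5)
Step 5: enter (4,5), '.' pass, move up to (3,5)
Step 6: enter (3,5), '.' pass, move up to (2,5)
Step 7: enter (2,5), '.' pass, move up to (1,5)
Step 8: enter (1,5), '.' pass, move up to (0,5)
Step 9: enter (0,5), '.' pass, move up to (-1,5)
Step 10: at (-1,5) — EXIT via top edge, pos 5
Path length (cell visits): 9

Answer: 9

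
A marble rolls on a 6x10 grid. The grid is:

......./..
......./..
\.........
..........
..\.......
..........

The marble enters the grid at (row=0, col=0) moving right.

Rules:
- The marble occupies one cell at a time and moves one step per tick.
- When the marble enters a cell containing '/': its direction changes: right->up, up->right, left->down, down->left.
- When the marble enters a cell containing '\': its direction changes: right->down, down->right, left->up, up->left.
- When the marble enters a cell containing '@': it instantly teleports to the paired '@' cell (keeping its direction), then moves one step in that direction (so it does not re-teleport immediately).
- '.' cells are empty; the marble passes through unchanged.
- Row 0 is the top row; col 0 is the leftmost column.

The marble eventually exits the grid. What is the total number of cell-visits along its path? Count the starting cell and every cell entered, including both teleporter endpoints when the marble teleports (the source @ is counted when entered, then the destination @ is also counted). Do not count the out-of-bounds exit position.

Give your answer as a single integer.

Step 1: enter (0,0), '.' pass, move right to (0,1)
Step 2: enter (0,1), '.' pass, move right to (0,2)
Step 3: enter (0,2), '.' pass, move right to (0,3)
Step 4: enter (0,3), '.' pass, move right to (0,4)
Step 5: enter (0,4), '.' pass, move right to (0,5)
Step 6: enter (0,5), '.' pass, move right to (0,6)
Step 7: enter (0,6), '.' pass, move right to (0,7)
Step 8: enter (0,7), '/' deflects right->up, move up to (-1,7)
Step 9: at (-1,7) — EXIT via top edge, pos 7
Path length (cell visits): 8

Answer: 8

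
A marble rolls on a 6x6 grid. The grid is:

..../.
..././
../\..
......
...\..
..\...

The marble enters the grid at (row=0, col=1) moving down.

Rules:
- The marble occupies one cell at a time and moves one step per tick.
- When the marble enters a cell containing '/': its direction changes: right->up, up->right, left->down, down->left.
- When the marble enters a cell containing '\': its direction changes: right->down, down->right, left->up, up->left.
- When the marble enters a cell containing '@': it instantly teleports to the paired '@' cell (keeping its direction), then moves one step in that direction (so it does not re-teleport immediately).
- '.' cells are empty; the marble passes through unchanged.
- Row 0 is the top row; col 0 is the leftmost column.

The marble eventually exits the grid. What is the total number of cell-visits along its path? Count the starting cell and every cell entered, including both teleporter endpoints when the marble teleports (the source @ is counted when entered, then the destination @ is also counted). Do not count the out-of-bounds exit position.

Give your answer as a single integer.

Step 1: enter (0,1), '.' pass, move down to (1,1)
Step 2: enter (1,1), '.' pass, move down to (2,1)
Step 3: enter (2,1), '.' pass, move down to (3,1)
Step 4: enter (3,1), '.' pass, move down to (4,1)
Step 5: enter (4,1), '.' pass, move down to (5,1)
Step 6: enter (5,1), '.' pass, move down to (6,1)
Step 7: at (6,1) — EXIT via bottom edge, pos 1
Path length (cell visits): 6

Answer: 6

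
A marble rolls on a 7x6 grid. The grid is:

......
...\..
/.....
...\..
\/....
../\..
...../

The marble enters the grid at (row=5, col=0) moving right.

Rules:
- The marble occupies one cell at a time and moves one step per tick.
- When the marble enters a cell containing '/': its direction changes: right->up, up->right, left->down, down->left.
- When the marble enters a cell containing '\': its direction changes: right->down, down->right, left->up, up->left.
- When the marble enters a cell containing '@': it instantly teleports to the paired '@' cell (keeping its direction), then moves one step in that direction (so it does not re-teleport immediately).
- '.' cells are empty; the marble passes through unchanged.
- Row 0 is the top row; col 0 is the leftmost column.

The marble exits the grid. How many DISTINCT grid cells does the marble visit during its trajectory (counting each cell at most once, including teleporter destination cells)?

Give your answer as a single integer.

Step 1: enter (5,0), '.' pass, move right to (5,1)
Step 2: enter (5,1), '.' pass, move right to (5,2)
Step 3: enter (5,2), '/' deflects right->up, move up to (4,2)
Step 4: enter (4,2), '.' pass, move up to (3,2)
Step 5: enter (3,2), '.' pass, move up to (2,2)
Step 6: enter (2,2), '.' pass, move up to (1,2)
Step 7: enter (1,2), '.' pass, move up to (0,2)
Step 8: enter (0,2), '.' pass, move up to (-1,2)
Step 9: at (-1,2) — EXIT via top edge, pos 2
Distinct cells visited: 8 (path length 8)

Answer: 8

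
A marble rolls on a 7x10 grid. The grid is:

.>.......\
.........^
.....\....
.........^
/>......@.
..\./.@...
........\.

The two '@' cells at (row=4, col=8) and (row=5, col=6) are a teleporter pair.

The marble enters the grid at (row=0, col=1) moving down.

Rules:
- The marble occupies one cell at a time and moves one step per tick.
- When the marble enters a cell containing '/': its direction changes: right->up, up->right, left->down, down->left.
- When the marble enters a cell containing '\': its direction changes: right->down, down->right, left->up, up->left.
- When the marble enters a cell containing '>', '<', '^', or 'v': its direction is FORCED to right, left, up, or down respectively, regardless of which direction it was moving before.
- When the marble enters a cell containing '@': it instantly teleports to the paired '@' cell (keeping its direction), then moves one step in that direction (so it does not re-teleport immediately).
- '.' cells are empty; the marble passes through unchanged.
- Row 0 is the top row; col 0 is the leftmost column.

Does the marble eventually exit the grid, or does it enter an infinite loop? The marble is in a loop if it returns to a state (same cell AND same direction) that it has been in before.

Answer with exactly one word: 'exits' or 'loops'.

Step 1: enter (0,1), '>' forces down->right, move right to (0,2)
Step 2: enter (0,2), '.' pass, move right to (0,3)
Step 3: enter (0,3), '.' pass, move right to (0,4)
Step 4: enter (0,4), '.' pass, move right to (0,5)
Step 5: enter (0,5), '.' pass, move right to (0,6)
Step 6: enter (0,6), '.' pass, move right to (0,7)
Step 7: enter (0,7), '.' pass, move right to (0,8)
Step 8: enter (0,8), '.' pass, move right to (0,9)
Step 9: enter (0,9), '\' deflects right->down, move down to (1,9)
Step 10: enter (1,9), '^' forces down->up, move up to (0,9)
Step 11: enter (0,9), '\' deflects up->left, move left to (0,8)
Step 12: enter (0,8), '.' pass, move left to (0,7)
Step 13: enter (0,7), '.' pass, move left to (0,6)
Step 14: enter (0,6), '.' pass, move left to (0,5)
Step 15: enter (0,5), '.' pass, move left to (0,4)
Step 16: enter (0,4), '.' pass, move left to (0,3)
Step 17: enter (0,3), '.' pass, move left to (0,2)
Step 18: enter (0,2), '.' pass, move left to (0,1)
Step 19: enter (0,1), '>' forces left->right, move right to (0,2)
Step 20: at (0,2) dir=right — LOOP DETECTED (seen before)

Answer: loops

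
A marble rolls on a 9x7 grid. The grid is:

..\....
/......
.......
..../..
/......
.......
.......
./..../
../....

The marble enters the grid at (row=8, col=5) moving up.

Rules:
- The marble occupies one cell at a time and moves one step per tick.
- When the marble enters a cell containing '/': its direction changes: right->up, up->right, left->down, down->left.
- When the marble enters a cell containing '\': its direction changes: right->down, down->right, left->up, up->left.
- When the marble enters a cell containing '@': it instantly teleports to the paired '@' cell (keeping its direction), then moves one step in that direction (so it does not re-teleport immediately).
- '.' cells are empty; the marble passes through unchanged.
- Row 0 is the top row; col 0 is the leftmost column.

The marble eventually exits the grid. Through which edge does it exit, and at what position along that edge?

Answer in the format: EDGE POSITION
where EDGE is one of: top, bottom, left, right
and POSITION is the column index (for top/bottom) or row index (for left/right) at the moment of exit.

Step 1: enter (8,5), '.' pass, move up to (7,5)
Step 2: enter (7,5), '.' pass, move up to (6,5)
Step 3: enter (6,5), '.' pass, move up to (5,5)
Step 4: enter (5,5), '.' pass, move up to (4,5)
Step 5: enter (4,5), '.' pass, move up to (3,5)
Step 6: enter (3,5), '.' pass, move up to (2,5)
Step 7: enter (2,5), '.' pass, move up to (1,5)
Step 8: enter (1,5), '.' pass, move up to (0,5)
Step 9: enter (0,5), '.' pass, move up to (-1,5)
Step 10: at (-1,5) — EXIT via top edge, pos 5

Answer: top 5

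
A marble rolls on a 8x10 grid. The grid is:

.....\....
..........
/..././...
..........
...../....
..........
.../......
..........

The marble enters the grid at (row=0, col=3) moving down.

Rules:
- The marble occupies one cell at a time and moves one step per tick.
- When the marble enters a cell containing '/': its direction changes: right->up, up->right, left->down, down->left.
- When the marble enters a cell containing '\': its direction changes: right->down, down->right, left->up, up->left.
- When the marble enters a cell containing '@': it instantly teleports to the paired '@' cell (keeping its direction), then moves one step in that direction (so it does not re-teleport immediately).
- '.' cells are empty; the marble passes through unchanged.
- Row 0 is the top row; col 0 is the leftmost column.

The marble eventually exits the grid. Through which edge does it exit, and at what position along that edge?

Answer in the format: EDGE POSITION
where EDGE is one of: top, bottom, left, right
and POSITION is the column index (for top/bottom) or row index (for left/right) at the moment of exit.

Step 1: enter (0,3), '.' pass, move down to (1,3)
Step 2: enter (1,3), '.' pass, move down to (2,3)
Step 3: enter (2,3), '.' pass, move down to (3,3)
Step 4: enter (3,3), '.' pass, move down to (4,3)
Step 5: enter (4,3), '.' pass, move down to (5,3)
Step 6: enter (5,3), '.' pass, move down to (6,3)
Step 7: enter (6,3), '/' deflects down->left, move left to (6,2)
Step 8: enter (6,2), '.' pass, move left to (6,1)
Step 9: enter (6,1), '.' pass, move left to (6,0)
Step 10: enter (6,0), '.' pass, move left to (6,-1)
Step 11: at (6,-1) — EXIT via left edge, pos 6

Answer: left 6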